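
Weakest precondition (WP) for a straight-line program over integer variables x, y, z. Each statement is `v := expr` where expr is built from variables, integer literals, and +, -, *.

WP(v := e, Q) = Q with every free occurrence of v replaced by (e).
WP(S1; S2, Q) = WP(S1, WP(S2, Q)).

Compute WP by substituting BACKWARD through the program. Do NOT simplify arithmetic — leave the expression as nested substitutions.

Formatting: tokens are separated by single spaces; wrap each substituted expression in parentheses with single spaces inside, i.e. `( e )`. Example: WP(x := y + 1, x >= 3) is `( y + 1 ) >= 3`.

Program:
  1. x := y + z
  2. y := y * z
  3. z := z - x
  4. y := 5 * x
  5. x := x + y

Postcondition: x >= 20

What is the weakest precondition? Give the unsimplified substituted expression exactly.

Answer: ( ( y + z ) + ( 5 * ( y + z ) ) ) >= 20

Derivation:
post: x >= 20
stmt 5: x := x + y  -- replace 1 occurrence(s) of x with (x + y)
  => ( x + y ) >= 20
stmt 4: y := 5 * x  -- replace 1 occurrence(s) of y with (5 * x)
  => ( x + ( 5 * x ) ) >= 20
stmt 3: z := z - x  -- replace 0 occurrence(s) of z with (z - x)
  => ( x + ( 5 * x ) ) >= 20
stmt 2: y := y * z  -- replace 0 occurrence(s) of y with (y * z)
  => ( x + ( 5 * x ) ) >= 20
stmt 1: x := y + z  -- replace 2 occurrence(s) of x with (y + z)
  => ( ( y + z ) + ( 5 * ( y + z ) ) ) >= 20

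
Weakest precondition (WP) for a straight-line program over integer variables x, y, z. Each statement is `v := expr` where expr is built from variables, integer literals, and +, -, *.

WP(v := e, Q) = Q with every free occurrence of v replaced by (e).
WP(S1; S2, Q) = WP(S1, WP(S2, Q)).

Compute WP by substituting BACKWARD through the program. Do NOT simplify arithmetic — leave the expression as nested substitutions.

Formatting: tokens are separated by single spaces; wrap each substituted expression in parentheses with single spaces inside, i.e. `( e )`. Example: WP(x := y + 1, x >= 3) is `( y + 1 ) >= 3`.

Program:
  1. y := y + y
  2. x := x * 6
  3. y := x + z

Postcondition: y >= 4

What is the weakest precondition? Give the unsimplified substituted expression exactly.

post: y >= 4
stmt 3: y := x + z  -- replace 1 occurrence(s) of y with (x + z)
  => ( x + z ) >= 4
stmt 2: x := x * 6  -- replace 1 occurrence(s) of x with (x * 6)
  => ( ( x * 6 ) + z ) >= 4
stmt 1: y := y + y  -- replace 0 occurrence(s) of y with (y + y)
  => ( ( x * 6 ) + z ) >= 4

Answer: ( ( x * 6 ) + z ) >= 4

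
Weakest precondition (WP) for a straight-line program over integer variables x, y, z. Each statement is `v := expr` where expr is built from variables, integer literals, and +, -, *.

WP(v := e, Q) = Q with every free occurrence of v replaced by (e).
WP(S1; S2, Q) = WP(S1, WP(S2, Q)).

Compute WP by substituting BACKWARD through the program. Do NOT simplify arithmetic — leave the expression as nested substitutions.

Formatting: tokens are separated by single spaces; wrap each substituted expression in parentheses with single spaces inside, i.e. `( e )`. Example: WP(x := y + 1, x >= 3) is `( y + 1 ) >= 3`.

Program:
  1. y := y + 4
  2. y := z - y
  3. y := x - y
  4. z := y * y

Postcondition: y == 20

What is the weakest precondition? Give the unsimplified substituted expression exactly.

Answer: ( x - ( z - ( y + 4 ) ) ) == 20

Derivation:
post: y == 20
stmt 4: z := y * y  -- replace 0 occurrence(s) of z with (y * y)
  => y == 20
stmt 3: y := x - y  -- replace 1 occurrence(s) of y with (x - y)
  => ( x - y ) == 20
stmt 2: y := z - y  -- replace 1 occurrence(s) of y with (z - y)
  => ( x - ( z - y ) ) == 20
stmt 1: y := y + 4  -- replace 1 occurrence(s) of y with (y + 4)
  => ( x - ( z - ( y + 4 ) ) ) == 20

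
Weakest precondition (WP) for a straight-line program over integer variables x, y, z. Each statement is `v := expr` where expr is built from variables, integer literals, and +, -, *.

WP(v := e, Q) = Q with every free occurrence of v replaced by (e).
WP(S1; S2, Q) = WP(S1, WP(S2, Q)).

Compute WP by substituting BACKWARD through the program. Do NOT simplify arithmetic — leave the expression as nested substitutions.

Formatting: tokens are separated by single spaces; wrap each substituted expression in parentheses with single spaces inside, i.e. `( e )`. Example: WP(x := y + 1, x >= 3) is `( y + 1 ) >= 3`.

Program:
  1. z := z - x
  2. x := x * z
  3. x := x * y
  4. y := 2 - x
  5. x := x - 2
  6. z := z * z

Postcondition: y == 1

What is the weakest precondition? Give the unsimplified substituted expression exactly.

Answer: ( 2 - ( ( x * ( z - x ) ) * y ) ) == 1

Derivation:
post: y == 1
stmt 6: z := z * z  -- replace 0 occurrence(s) of z with (z * z)
  => y == 1
stmt 5: x := x - 2  -- replace 0 occurrence(s) of x with (x - 2)
  => y == 1
stmt 4: y := 2 - x  -- replace 1 occurrence(s) of y with (2 - x)
  => ( 2 - x ) == 1
stmt 3: x := x * y  -- replace 1 occurrence(s) of x with (x * y)
  => ( 2 - ( x * y ) ) == 1
stmt 2: x := x * z  -- replace 1 occurrence(s) of x with (x * z)
  => ( 2 - ( ( x * z ) * y ) ) == 1
stmt 1: z := z - x  -- replace 1 occurrence(s) of z with (z - x)
  => ( 2 - ( ( x * ( z - x ) ) * y ) ) == 1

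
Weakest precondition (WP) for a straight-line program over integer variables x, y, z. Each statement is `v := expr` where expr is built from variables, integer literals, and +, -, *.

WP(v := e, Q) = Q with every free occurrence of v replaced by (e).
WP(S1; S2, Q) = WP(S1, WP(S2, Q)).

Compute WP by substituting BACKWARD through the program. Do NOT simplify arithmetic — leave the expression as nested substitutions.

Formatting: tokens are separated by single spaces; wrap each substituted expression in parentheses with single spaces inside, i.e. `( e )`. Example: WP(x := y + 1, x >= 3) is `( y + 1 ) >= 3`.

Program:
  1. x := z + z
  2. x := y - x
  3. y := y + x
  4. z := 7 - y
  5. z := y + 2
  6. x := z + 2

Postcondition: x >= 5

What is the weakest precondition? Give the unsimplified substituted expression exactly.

Answer: ( ( ( y + ( y - ( z + z ) ) ) + 2 ) + 2 ) >= 5

Derivation:
post: x >= 5
stmt 6: x := z + 2  -- replace 1 occurrence(s) of x with (z + 2)
  => ( z + 2 ) >= 5
stmt 5: z := y + 2  -- replace 1 occurrence(s) of z with (y + 2)
  => ( ( y + 2 ) + 2 ) >= 5
stmt 4: z := 7 - y  -- replace 0 occurrence(s) of z with (7 - y)
  => ( ( y + 2 ) + 2 ) >= 5
stmt 3: y := y + x  -- replace 1 occurrence(s) of y with (y + x)
  => ( ( ( y + x ) + 2 ) + 2 ) >= 5
stmt 2: x := y - x  -- replace 1 occurrence(s) of x with (y - x)
  => ( ( ( y + ( y - x ) ) + 2 ) + 2 ) >= 5
stmt 1: x := z + z  -- replace 1 occurrence(s) of x with (z + z)
  => ( ( ( y + ( y - ( z + z ) ) ) + 2 ) + 2 ) >= 5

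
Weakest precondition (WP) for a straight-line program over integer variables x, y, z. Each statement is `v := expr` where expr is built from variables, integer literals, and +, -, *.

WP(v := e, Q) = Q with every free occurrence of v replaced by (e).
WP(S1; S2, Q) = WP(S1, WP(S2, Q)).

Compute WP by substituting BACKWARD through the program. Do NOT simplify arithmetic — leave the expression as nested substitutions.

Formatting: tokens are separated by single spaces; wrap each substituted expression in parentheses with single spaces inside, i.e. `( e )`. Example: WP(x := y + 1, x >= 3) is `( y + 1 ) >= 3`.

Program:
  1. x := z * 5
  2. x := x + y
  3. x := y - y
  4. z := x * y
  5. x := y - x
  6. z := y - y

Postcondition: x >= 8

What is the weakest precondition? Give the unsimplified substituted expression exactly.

Answer: ( y - ( y - y ) ) >= 8

Derivation:
post: x >= 8
stmt 6: z := y - y  -- replace 0 occurrence(s) of z with (y - y)
  => x >= 8
stmt 5: x := y - x  -- replace 1 occurrence(s) of x with (y - x)
  => ( y - x ) >= 8
stmt 4: z := x * y  -- replace 0 occurrence(s) of z with (x * y)
  => ( y - x ) >= 8
stmt 3: x := y - y  -- replace 1 occurrence(s) of x with (y - y)
  => ( y - ( y - y ) ) >= 8
stmt 2: x := x + y  -- replace 0 occurrence(s) of x with (x + y)
  => ( y - ( y - y ) ) >= 8
stmt 1: x := z * 5  -- replace 0 occurrence(s) of x with (z * 5)
  => ( y - ( y - y ) ) >= 8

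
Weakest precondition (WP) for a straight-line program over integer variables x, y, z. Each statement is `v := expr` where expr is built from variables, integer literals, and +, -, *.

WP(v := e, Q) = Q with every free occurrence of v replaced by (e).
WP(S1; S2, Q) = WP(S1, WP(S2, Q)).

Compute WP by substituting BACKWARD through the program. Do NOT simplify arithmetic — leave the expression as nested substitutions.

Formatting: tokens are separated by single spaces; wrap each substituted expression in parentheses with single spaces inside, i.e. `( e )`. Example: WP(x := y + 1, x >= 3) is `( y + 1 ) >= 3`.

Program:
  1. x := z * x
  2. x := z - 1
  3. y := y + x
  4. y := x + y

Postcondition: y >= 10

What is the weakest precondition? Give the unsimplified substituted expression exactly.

Answer: ( ( z - 1 ) + ( y + ( z - 1 ) ) ) >= 10

Derivation:
post: y >= 10
stmt 4: y := x + y  -- replace 1 occurrence(s) of y with (x + y)
  => ( x + y ) >= 10
stmt 3: y := y + x  -- replace 1 occurrence(s) of y with (y + x)
  => ( x + ( y + x ) ) >= 10
stmt 2: x := z - 1  -- replace 2 occurrence(s) of x with (z - 1)
  => ( ( z - 1 ) + ( y + ( z - 1 ) ) ) >= 10
stmt 1: x := z * x  -- replace 0 occurrence(s) of x with (z * x)
  => ( ( z - 1 ) + ( y + ( z - 1 ) ) ) >= 10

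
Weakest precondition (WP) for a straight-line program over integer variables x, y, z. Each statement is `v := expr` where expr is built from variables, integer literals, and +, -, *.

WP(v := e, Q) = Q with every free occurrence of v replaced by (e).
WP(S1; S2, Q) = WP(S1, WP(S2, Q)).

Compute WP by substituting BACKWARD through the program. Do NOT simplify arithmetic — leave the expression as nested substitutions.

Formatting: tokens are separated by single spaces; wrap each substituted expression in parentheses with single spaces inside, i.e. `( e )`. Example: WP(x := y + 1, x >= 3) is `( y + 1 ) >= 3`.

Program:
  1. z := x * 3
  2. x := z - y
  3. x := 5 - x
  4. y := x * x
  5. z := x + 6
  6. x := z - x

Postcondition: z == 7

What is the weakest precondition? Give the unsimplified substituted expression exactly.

Answer: ( ( 5 - ( ( x * 3 ) - y ) ) + 6 ) == 7

Derivation:
post: z == 7
stmt 6: x := z - x  -- replace 0 occurrence(s) of x with (z - x)
  => z == 7
stmt 5: z := x + 6  -- replace 1 occurrence(s) of z with (x + 6)
  => ( x + 6 ) == 7
stmt 4: y := x * x  -- replace 0 occurrence(s) of y with (x * x)
  => ( x + 6 ) == 7
stmt 3: x := 5 - x  -- replace 1 occurrence(s) of x with (5 - x)
  => ( ( 5 - x ) + 6 ) == 7
stmt 2: x := z - y  -- replace 1 occurrence(s) of x with (z - y)
  => ( ( 5 - ( z - y ) ) + 6 ) == 7
stmt 1: z := x * 3  -- replace 1 occurrence(s) of z with (x * 3)
  => ( ( 5 - ( ( x * 3 ) - y ) ) + 6 ) == 7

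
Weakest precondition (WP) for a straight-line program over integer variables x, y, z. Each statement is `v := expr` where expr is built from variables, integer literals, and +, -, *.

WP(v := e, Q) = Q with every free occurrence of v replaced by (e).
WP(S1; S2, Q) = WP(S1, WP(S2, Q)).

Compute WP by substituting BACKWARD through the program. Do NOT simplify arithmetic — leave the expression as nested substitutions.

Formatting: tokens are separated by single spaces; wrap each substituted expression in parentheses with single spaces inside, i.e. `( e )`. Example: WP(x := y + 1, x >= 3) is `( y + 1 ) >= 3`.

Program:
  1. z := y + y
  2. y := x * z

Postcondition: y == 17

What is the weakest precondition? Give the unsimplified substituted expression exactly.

post: y == 17
stmt 2: y := x * z  -- replace 1 occurrence(s) of y with (x * z)
  => ( x * z ) == 17
stmt 1: z := y + y  -- replace 1 occurrence(s) of z with (y + y)
  => ( x * ( y + y ) ) == 17

Answer: ( x * ( y + y ) ) == 17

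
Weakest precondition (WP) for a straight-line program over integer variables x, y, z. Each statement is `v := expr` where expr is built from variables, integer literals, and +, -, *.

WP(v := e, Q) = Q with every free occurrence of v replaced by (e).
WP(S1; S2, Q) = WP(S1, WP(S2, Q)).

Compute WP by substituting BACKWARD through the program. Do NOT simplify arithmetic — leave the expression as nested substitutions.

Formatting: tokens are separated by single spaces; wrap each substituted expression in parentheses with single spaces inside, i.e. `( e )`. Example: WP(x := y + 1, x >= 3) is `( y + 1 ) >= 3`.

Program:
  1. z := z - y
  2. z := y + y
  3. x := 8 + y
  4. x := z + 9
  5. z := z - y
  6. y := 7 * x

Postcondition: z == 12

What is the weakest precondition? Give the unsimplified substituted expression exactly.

Answer: ( ( y + y ) - y ) == 12

Derivation:
post: z == 12
stmt 6: y := 7 * x  -- replace 0 occurrence(s) of y with (7 * x)
  => z == 12
stmt 5: z := z - y  -- replace 1 occurrence(s) of z with (z - y)
  => ( z - y ) == 12
stmt 4: x := z + 9  -- replace 0 occurrence(s) of x with (z + 9)
  => ( z - y ) == 12
stmt 3: x := 8 + y  -- replace 0 occurrence(s) of x with (8 + y)
  => ( z - y ) == 12
stmt 2: z := y + y  -- replace 1 occurrence(s) of z with (y + y)
  => ( ( y + y ) - y ) == 12
stmt 1: z := z - y  -- replace 0 occurrence(s) of z with (z - y)
  => ( ( y + y ) - y ) == 12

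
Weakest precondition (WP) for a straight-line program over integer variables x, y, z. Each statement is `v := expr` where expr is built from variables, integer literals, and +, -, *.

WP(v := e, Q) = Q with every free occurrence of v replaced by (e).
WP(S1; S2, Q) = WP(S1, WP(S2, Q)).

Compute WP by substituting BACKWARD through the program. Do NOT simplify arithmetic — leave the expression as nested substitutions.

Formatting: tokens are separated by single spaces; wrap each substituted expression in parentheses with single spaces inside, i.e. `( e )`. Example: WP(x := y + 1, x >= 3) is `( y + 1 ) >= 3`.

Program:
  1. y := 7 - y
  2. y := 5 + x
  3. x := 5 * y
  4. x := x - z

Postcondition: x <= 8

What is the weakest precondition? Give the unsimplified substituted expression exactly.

post: x <= 8
stmt 4: x := x - z  -- replace 1 occurrence(s) of x with (x - z)
  => ( x - z ) <= 8
stmt 3: x := 5 * y  -- replace 1 occurrence(s) of x with (5 * y)
  => ( ( 5 * y ) - z ) <= 8
stmt 2: y := 5 + x  -- replace 1 occurrence(s) of y with (5 + x)
  => ( ( 5 * ( 5 + x ) ) - z ) <= 8
stmt 1: y := 7 - y  -- replace 0 occurrence(s) of y with (7 - y)
  => ( ( 5 * ( 5 + x ) ) - z ) <= 8

Answer: ( ( 5 * ( 5 + x ) ) - z ) <= 8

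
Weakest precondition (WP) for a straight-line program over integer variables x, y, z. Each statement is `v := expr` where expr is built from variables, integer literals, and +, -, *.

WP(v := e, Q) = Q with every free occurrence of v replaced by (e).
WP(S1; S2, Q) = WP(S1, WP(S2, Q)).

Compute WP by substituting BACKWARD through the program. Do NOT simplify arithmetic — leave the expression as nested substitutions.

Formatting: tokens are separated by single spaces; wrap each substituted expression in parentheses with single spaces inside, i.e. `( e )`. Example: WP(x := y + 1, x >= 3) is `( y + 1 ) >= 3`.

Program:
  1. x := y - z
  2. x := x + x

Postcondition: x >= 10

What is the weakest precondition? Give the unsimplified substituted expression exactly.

post: x >= 10
stmt 2: x := x + x  -- replace 1 occurrence(s) of x with (x + x)
  => ( x + x ) >= 10
stmt 1: x := y - z  -- replace 2 occurrence(s) of x with (y - z)
  => ( ( y - z ) + ( y - z ) ) >= 10

Answer: ( ( y - z ) + ( y - z ) ) >= 10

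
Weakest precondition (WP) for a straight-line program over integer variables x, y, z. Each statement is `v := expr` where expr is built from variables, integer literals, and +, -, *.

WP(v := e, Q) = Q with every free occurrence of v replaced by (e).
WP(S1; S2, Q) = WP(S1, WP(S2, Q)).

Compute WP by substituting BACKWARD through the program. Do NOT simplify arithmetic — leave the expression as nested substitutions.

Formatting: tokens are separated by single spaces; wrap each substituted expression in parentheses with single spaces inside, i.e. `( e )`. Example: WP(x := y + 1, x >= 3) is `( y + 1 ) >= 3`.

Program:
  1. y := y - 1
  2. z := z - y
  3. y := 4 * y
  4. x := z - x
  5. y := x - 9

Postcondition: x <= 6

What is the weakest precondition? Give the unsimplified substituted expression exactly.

post: x <= 6
stmt 5: y := x - 9  -- replace 0 occurrence(s) of y with (x - 9)
  => x <= 6
stmt 4: x := z - x  -- replace 1 occurrence(s) of x with (z - x)
  => ( z - x ) <= 6
stmt 3: y := 4 * y  -- replace 0 occurrence(s) of y with (4 * y)
  => ( z - x ) <= 6
stmt 2: z := z - y  -- replace 1 occurrence(s) of z with (z - y)
  => ( ( z - y ) - x ) <= 6
stmt 1: y := y - 1  -- replace 1 occurrence(s) of y with (y - 1)
  => ( ( z - ( y - 1 ) ) - x ) <= 6

Answer: ( ( z - ( y - 1 ) ) - x ) <= 6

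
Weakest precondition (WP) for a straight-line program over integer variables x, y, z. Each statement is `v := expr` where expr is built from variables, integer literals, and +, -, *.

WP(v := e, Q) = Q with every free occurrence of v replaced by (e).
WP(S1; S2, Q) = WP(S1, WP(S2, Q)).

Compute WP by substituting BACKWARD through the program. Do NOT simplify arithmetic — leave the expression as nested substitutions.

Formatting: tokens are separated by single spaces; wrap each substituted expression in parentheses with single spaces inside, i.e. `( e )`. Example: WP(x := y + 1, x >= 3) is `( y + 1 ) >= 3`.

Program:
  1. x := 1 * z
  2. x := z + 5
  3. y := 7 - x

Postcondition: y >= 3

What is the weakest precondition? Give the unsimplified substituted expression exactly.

Answer: ( 7 - ( z + 5 ) ) >= 3

Derivation:
post: y >= 3
stmt 3: y := 7 - x  -- replace 1 occurrence(s) of y with (7 - x)
  => ( 7 - x ) >= 3
stmt 2: x := z + 5  -- replace 1 occurrence(s) of x with (z + 5)
  => ( 7 - ( z + 5 ) ) >= 3
stmt 1: x := 1 * z  -- replace 0 occurrence(s) of x with (1 * z)
  => ( 7 - ( z + 5 ) ) >= 3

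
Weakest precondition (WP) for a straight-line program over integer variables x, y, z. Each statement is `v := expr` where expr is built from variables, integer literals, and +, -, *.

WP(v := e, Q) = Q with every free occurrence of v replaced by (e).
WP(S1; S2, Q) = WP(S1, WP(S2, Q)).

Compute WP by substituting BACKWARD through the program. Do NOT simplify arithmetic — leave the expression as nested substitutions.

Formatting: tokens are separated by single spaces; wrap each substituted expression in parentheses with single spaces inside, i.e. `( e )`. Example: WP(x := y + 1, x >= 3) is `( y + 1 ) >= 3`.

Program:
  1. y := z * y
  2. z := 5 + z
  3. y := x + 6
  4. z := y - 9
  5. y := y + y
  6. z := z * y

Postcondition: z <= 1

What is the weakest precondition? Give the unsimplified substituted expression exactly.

post: z <= 1
stmt 6: z := z * y  -- replace 1 occurrence(s) of z with (z * y)
  => ( z * y ) <= 1
stmt 5: y := y + y  -- replace 1 occurrence(s) of y with (y + y)
  => ( z * ( y + y ) ) <= 1
stmt 4: z := y - 9  -- replace 1 occurrence(s) of z with (y - 9)
  => ( ( y - 9 ) * ( y + y ) ) <= 1
stmt 3: y := x + 6  -- replace 3 occurrence(s) of y with (x + 6)
  => ( ( ( x + 6 ) - 9 ) * ( ( x + 6 ) + ( x + 6 ) ) ) <= 1
stmt 2: z := 5 + z  -- replace 0 occurrence(s) of z with (5 + z)
  => ( ( ( x + 6 ) - 9 ) * ( ( x + 6 ) + ( x + 6 ) ) ) <= 1
stmt 1: y := z * y  -- replace 0 occurrence(s) of y with (z * y)
  => ( ( ( x + 6 ) - 9 ) * ( ( x + 6 ) + ( x + 6 ) ) ) <= 1

Answer: ( ( ( x + 6 ) - 9 ) * ( ( x + 6 ) + ( x + 6 ) ) ) <= 1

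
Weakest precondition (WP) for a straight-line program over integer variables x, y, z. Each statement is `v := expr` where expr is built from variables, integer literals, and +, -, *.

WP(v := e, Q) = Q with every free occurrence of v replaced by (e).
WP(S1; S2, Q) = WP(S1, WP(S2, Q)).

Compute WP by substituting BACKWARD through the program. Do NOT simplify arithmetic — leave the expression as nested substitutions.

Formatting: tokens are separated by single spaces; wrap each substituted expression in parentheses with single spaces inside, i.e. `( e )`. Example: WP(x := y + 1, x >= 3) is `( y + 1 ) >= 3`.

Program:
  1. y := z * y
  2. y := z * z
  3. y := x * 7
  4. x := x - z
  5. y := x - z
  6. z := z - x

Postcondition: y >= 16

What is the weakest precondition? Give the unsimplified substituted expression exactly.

post: y >= 16
stmt 6: z := z - x  -- replace 0 occurrence(s) of z with (z - x)
  => y >= 16
stmt 5: y := x - z  -- replace 1 occurrence(s) of y with (x - z)
  => ( x - z ) >= 16
stmt 4: x := x - z  -- replace 1 occurrence(s) of x with (x - z)
  => ( ( x - z ) - z ) >= 16
stmt 3: y := x * 7  -- replace 0 occurrence(s) of y with (x * 7)
  => ( ( x - z ) - z ) >= 16
stmt 2: y := z * z  -- replace 0 occurrence(s) of y with (z * z)
  => ( ( x - z ) - z ) >= 16
stmt 1: y := z * y  -- replace 0 occurrence(s) of y with (z * y)
  => ( ( x - z ) - z ) >= 16

Answer: ( ( x - z ) - z ) >= 16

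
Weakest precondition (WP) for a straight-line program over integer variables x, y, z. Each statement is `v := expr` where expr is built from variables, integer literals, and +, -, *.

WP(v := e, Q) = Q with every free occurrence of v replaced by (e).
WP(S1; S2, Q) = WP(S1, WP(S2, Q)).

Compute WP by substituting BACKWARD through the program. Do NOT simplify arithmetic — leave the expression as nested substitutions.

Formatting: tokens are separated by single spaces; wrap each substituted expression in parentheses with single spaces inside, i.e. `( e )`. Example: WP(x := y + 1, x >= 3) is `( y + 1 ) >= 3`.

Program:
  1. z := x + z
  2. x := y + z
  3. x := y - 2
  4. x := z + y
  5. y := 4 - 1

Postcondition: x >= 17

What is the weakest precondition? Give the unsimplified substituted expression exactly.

Answer: ( ( x + z ) + y ) >= 17

Derivation:
post: x >= 17
stmt 5: y := 4 - 1  -- replace 0 occurrence(s) of y with (4 - 1)
  => x >= 17
stmt 4: x := z + y  -- replace 1 occurrence(s) of x with (z + y)
  => ( z + y ) >= 17
stmt 3: x := y - 2  -- replace 0 occurrence(s) of x with (y - 2)
  => ( z + y ) >= 17
stmt 2: x := y + z  -- replace 0 occurrence(s) of x with (y + z)
  => ( z + y ) >= 17
stmt 1: z := x + z  -- replace 1 occurrence(s) of z with (x + z)
  => ( ( x + z ) + y ) >= 17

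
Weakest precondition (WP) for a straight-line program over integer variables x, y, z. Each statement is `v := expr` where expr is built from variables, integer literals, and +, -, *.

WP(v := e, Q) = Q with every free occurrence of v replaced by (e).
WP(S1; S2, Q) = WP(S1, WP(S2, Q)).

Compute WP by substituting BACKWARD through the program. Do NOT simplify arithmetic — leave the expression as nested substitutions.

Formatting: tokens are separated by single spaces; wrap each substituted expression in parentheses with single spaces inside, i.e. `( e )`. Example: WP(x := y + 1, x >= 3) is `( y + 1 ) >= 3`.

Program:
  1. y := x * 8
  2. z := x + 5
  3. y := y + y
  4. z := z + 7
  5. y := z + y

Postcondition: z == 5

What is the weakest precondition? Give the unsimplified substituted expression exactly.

post: z == 5
stmt 5: y := z + y  -- replace 0 occurrence(s) of y with (z + y)
  => z == 5
stmt 4: z := z + 7  -- replace 1 occurrence(s) of z with (z + 7)
  => ( z + 7 ) == 5
stmt 3: y := y + y  -- replace 0 occurrence(s) of y with (y + y)
  => ( z + 7 ) == 5
stmt 2: z := x + 5  -- replace 1 occurrence(s) of z with (x + 5)
  => ( ( x + 5 ) + 7 ) == 5
stmt 1: y := x * 8  -- replace 0 occurrence(s) of y with (x * 8)
  => ( ( x + 5 ) + 7 ) == 5

Answer: ( ( x + 5 ) + 7 ) == 5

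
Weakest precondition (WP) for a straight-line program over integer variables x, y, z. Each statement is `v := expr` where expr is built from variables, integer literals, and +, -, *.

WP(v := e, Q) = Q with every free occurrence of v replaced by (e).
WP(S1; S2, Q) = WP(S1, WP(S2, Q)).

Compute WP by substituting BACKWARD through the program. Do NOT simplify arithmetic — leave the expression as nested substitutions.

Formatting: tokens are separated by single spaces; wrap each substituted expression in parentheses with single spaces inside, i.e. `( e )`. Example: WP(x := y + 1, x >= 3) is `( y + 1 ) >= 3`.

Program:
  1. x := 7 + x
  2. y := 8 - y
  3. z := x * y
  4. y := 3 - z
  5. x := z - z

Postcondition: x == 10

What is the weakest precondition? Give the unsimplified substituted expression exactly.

Answer: ( ( ( 7 + x ) * ( 8 - y ) ) - ( ( 7 + x ) * ( 8 - y ) ) ) == 10

Derivation:
post: x == 10
stmt 5: x := z - z  -- replace 1 occurrence(s) of x with (z - z)
  => ( z - z ) == 10
stmt 4: y := 3 - z  -- replace 0 occurrence(s) of y with (3 - z)
  => ( z - z ) == 10
stmt 3: z := x * y  -- replace 2 occurrence(s) of z with (x * y)
  => ( ( x * y ) - ( x * y ) ) == 10
stmt 2: y := 8 - y  -- replace 2 occurrence(s) of y with (8 - y)
  => ( ( x * ( 8 - y ) ) - ( x * ( 8 - y ) ) ) == 10
stmt 1: x := 7 + x  -- replace 2 occurrence(s) of x with (7 + x)
  => ( ( ( 7 + x ) * ( 8 - y ) ) - ( ( 7 + x ) * ( 8 - y ) ) ) == 10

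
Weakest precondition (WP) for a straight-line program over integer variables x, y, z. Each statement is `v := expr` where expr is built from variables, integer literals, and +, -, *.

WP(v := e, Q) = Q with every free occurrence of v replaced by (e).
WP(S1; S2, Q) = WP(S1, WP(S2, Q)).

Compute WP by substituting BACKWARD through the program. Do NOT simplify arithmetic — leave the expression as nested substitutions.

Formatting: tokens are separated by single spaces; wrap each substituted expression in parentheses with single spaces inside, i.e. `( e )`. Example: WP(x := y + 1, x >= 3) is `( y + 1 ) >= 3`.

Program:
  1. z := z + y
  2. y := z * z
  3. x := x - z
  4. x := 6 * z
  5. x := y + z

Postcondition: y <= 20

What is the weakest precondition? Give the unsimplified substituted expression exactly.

Answer: ( ( z + y ) * ( z + y ) ) <= 20

Derivation:
post: y <= 20
stmt 5: x := y + z  -- replace 0 occurrence(s) of x with (y + z)
  => y <= 20
stmt 4: x := 6 * z  -- replace 0 occurrence(s) of x with (6 * z)
  => y <= 20
stmt 3: x := x - z  -- replace 0 occurrence(s) of x with (x - z)
  => y <= 20
stmt 2: y := z * z  -- replace 1 occurrence(s) of y with (z * z)
  => ( z * z ) <= 20
stmt 1: z := z + y  -- replace 2 occurrence(s) of z with (z + y)
  => ( ( z + y ) * ( z + y ) ) <= 20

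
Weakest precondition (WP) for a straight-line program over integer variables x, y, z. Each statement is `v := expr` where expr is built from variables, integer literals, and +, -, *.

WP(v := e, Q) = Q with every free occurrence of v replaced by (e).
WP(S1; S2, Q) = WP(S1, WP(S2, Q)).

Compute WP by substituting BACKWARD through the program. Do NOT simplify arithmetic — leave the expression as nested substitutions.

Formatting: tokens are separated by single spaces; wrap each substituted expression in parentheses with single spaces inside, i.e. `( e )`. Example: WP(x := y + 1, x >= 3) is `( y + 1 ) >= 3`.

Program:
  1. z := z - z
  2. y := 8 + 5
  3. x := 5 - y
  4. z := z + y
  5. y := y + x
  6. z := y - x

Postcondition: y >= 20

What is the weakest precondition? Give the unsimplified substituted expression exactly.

Answer: ( ( 8 + 5 ) + ( 5 - ( 8 + 5 ) ) ) >= 20

Derivation:
post: y >= 20
stmt 6: z := y - x  -- replace 0 occurrence(s) of z with (y - x)
  => y >= 20
stmt 5: y := y + x  -- replace 1 occurrence(s) of y with (y + x)
  => ( y + x ) >= 20
stmt 4: z := z + y  -- replace 0 occurrence(s) of z with (z + y)
  => ( y + x ) >= 20
stmt 3: x := 5 - y  -- replace 1 occurrence(s) of x with (5 - y)
  => ( y + ( 5 - y ) ) >= 20
stmt 2: y := 8 + 5  -- replace 2 occurrence(s) of y with (8 + 5)
  => ( ( 8 + 5 ) + ( 5 - ( 8 + 5 ) ) ) >= 20
stmt 1: z := z - z  -- replace 0 occurrence(s) of z with (z - z)
  => ( ( 8 + 5 ) + ( 5 - ( 8 + 5 ) ) ) >= 20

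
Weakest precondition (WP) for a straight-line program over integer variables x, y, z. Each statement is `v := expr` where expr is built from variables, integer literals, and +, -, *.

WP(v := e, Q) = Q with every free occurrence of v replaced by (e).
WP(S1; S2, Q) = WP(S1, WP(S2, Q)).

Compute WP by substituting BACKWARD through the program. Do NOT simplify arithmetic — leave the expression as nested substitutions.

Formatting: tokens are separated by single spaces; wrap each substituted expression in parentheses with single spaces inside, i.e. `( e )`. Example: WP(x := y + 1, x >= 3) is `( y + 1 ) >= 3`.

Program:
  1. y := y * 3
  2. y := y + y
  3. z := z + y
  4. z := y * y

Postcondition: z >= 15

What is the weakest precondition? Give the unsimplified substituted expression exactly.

Answer: ( ( ( y * 3 ) + ( y * 3 ) ) * ( ( y * 3 ) + ( y * 3 ) ) ) >= 15

Derivation:
post: z >= 15
stmt 4: z := y * y  -- replace 1 occurrence(s) of z with (y * y)
  => ( y * y ) >= 15
stmt 3: z := z + y  -- replace 0 occurrence(s) of z with (z + y)
  => ( y * y ) >= 15
stmt 2: y := y + y  -- replace 2 occurrence(s) of y with (y + y)
  => ( ( y + y ) * ( y + y ) ) >= 15
stmt 1: y := y * 3  -- replace 4 occurrence(s) of y with (y * 3)
  => ( ( ( y * 3 ) + ( y * 3 ) ) * ( ( y * 3 ) + ( y * 3 ) ) ) >= 15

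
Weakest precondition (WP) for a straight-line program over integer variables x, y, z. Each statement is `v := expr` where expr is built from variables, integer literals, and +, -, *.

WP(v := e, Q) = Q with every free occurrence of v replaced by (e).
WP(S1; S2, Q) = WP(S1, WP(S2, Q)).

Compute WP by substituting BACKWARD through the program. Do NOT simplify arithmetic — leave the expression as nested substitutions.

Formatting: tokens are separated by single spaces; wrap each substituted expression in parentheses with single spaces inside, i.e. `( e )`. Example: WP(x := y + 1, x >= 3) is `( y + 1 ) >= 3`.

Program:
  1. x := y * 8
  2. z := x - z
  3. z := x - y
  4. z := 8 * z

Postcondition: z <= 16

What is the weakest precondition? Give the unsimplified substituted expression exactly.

post: z <= 16
stmt 4: z := 8 * z  -- replace 1 occurrence(s) of z with (8 * z)
  => ( 8 * z ) <= 16
stmt 3: z := x - y  -- replace 1 occurrence(s) of z with (x - y)
  => ( 8 * ( x - y ) ) <= 16
stmt 2: z := x - z  -- replace 0 occurrence(s) of z with (x - z)
  => ( 8 * ( x - y ) ) <= 16
stmt 1: x := y * 8  -- replace 1 occurrence(s) of x with (y * 8)
  => ( 8 * ( ( y * 8 ) - y ) ) <= 16

Answer: ( 8 * ( ( y * 8 ) - y ) ) <= 16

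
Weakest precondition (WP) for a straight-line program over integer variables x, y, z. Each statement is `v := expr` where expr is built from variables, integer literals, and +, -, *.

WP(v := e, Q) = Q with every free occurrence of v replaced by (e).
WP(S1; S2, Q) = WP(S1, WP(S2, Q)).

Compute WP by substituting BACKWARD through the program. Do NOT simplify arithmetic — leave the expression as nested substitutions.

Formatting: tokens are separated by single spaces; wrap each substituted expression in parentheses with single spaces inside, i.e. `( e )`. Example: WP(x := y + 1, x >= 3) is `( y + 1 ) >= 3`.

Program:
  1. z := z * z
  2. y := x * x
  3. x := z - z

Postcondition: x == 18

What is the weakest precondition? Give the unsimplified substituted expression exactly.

post: x == 18
stmt 3: x := z - z  -- replace 1 occurrence(s) of x with (z - z)
  => ( z - z ) == 18
stmt 2: y := x * x  -- replace 0 occurrence(s) of y with (x * x)
  => ( z - z ) == 18
stmt 1: z := z * z  -- replace 2 occurrence(s) of z with (z * z)
  => ( ( z * z ) - ( z * z ) ) == 18

Answer: ( ( z * z ) - ( z * z ) ) == 18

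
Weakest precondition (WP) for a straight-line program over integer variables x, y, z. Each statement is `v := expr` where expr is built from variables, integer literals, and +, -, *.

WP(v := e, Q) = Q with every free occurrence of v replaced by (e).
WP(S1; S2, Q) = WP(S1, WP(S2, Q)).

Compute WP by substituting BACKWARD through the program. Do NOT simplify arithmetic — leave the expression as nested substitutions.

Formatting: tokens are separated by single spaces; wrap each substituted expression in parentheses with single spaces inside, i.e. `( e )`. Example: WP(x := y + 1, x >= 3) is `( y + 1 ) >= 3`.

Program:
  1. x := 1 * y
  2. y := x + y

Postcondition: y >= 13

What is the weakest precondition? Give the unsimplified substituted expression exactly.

post: y >= 13
stmt 2: y := x + y  -- replace 1 occurrence(s) of y with (x + y)
  => ( x + y ) >= 13
stmt 1: x := 1 * y  -- replace 1 occurrence(s) of x with (1 * y)
  => ( ( 1 * y ) + y ) >= 13

Answer: ( ( 1 * y ) + y ) >= 13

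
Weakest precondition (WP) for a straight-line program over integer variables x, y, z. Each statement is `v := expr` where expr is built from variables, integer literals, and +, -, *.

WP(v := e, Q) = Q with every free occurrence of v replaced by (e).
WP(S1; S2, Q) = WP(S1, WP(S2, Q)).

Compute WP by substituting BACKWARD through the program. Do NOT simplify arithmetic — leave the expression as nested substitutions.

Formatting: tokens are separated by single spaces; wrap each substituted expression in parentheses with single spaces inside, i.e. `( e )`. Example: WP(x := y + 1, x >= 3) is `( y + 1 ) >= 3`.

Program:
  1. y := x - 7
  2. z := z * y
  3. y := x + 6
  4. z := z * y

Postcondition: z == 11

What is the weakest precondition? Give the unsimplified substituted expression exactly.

Answer: ( ( z * ( x - 7 ) ) * ( x + 6 ) ) == 11

Derivation:
post: z == 11
stmt 4: z := z * y  -- replace 1 occurrence(s) of z with (z * y)
  => ( z * y ) == 11
stmt 3: y := x + 6  -- replace 1 occurrence(s) of y with (x + 6)
  => ( z * ( x + 6 ) ) == 11
stmt 2: z := z * y  -- replace 1 occurrence(s) of z with (z * y)
  => ( ( z * y ) * ( x + 6 ) ) == 11
stmt 1: y := x - 7  -- replace 1 occurrence(s) of y with (x - 7)
  => ( ( z * ( x - 7 ) ) * ( x + 6 ) ) == 11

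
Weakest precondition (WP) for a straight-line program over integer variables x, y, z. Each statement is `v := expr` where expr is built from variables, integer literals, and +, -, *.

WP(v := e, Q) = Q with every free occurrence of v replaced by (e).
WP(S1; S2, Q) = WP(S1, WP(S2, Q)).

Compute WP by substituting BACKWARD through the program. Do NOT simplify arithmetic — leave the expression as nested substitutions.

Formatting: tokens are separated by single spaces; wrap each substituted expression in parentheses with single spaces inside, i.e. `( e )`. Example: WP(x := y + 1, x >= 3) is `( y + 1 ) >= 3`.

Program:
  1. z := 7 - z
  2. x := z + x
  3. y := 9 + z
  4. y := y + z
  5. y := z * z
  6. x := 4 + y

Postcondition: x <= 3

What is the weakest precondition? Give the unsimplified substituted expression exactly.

Answer: ( 4 + ( ( 7 - z ) * ( 7 - z ) ) ) <= 3

Derivation:
post: x <= 3
stmt 6: x := 4 + y  -- replace 1 occurrence(s) of x with (4 + y)
  => ( 4 + y ) <= 3
stmt 5: y := z * z  -- replace 1 occurrence(s) of y with (z * z)
  => ( 4 + ( z * z ) ) <= 3
stmt 4: y := y + z  -- replace 0 occurrence(s) of y with (y + z)
  => ( 4 + ( z * z ) ) <= 3
stmt 3: y := 9 + z  -- replace 0 occurrence(s) of y with (9 + z)
  => ( 4 + ( z * z ) ) <= 3
stmt 2: x := z + x  -- replace 0 occurrence(s) of x with (z + x)
  => ( 4 + ( z * z ) ) <= 3
stmt 1: z := 7 - z  -- replace 2 occurrence(s) of z with (7 - z)
  => ( 4 + ( ( 7 - z ) * ( 7 - z ) ) ) <= 3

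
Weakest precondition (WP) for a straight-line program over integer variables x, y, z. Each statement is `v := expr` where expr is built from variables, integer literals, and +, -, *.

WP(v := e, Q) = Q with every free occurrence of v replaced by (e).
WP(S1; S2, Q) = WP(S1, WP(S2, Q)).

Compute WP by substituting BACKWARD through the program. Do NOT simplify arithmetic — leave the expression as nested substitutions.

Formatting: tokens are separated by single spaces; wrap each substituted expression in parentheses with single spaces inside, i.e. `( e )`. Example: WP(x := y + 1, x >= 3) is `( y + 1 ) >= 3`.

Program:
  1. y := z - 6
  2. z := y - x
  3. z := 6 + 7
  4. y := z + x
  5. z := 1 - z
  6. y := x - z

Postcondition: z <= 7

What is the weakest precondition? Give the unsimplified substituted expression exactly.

Answer: ( 1 - ( 6 + 7 ) ) <= 7

Derivation:
post: z <= 7
stmt 6: y := x - z  -- replace 0 occurrence(s) of y with (x - z)
  => z <= 7
stmt 5: z := 1 - z  -- replace 1 occurrence(s) of z with (1 - z)
  => ( 1 - z ) <= 7
stmt 4: y := z + x  -- replace 0 occurrence(s) of y with (z + x)
  => ( 1 - z ) <= 7
stmt 3: z := 6 + 7  -- replace 1 occurrence(s) of z with (6 + 7)
  => ( 1 - ( 6 + 7 ) ) <= 7
stmt 2: z := y - x  -- replace 0 occurrence(s) of z with (y - x)
  => ( 1 - ( 6 + 7 ) ) <= 7
stmt 1: y := z - 6  -- replace 0 occurrence(s) of y with (z - 6)
  => ( 1 - ( 6 + 7 ) ) <= 7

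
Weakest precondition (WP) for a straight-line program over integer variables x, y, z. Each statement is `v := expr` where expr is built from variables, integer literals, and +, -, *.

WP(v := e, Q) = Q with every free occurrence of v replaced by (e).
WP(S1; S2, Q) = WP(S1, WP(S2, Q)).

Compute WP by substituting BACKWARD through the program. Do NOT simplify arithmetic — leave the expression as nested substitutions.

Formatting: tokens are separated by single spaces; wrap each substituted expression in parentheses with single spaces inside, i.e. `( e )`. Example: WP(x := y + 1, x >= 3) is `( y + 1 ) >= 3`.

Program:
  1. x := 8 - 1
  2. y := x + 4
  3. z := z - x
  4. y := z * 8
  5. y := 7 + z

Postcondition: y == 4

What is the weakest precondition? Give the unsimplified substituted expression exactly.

Answer: ( 7 + ( z - ( 8 - 1 ) ) ) == 4

Derivation:
post: y == 4
stmt 5: y := 7 + z  -- replace 1 occurrence(s) of y with (7 + z)
  => ( 7 + z ) == 4
stmt 4: y := z * 8  -- replace 0 occurrence(s) of y with (z * 8)
  => ( 7 + z ) == 4
stmt 3: z := z - x  -- replace 1 occurrence(s) of z with (z - x)
  => ( 7 + ( z - x ) ) == 4
stmt 2: y := x + 4  -- replace 0 occurrence(s) of y with (x + 4)
  => ( 7 + ( z - x ) ) == 4
stmt 1: x := 8 - 1  -- replace 1 occurrence(s) of x with (8 - 1)
  => ( 7 + ( z - ( 8 - 1 ) ) ) == 4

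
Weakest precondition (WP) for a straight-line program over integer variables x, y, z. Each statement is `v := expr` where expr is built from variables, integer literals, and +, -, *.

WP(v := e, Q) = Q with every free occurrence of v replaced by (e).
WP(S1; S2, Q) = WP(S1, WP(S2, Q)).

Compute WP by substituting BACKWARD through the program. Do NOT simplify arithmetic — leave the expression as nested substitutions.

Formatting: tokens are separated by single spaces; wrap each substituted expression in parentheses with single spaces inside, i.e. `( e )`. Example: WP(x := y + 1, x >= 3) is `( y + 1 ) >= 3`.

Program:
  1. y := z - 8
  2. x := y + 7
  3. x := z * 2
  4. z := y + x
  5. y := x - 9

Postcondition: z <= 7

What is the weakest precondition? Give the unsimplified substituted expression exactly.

Answer: ( ( z - 8 ) + ( z * 2 ) ) <= 7

Derivation:
post: z <= 7
stmt 5: y := x - 9  -- replace 0 occurrence(s) of y with (x - 9)
  => z <= 7
stmt 4: z := y + x  -- replace 1 occurrence(s) of z with (y + x)
  => ( y + x ) <= 7
stmt 3: x := z * 2  -- replace 1 occurrence(s) of x with (z * 2)
  => ( y + ( z * 2 ) ) <= 7
stmt 2: x := y + 7  -- replace 0 occurrence(s) of x with (y + 7)
  => ( y + ( z * 2 ) ) <= 7
stmt 1: y := z - 8  -- replace 1 occurrence(s) of y with (z - 8)
  => ( ( z - 8 ) + ( z * 2 ) ) <= 7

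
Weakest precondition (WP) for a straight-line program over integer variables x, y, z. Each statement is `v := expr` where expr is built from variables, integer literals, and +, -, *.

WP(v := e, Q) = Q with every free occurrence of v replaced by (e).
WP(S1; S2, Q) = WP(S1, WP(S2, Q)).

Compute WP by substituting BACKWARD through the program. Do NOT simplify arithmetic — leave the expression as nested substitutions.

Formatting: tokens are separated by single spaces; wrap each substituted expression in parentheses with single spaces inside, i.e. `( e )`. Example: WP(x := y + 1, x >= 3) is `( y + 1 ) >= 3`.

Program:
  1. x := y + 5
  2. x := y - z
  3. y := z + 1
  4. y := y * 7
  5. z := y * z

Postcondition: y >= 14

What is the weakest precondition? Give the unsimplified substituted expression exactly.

post: y >= 14
stmt 5: z := y * z  -- replace 0 occurrence(s) of z with (y * z)
  => y >= 14
stmt 4: y := y * 7  -- replace 1 occurrence(s) of y with (y * 7)
  => ( y * 7 ) >= 14
stmt 3: y := z + 1  -- replace 1 occurrence(s) of y with (z + 1)
  => ( ( z + 1 ) * 7 ) >= 14
stmt 2: x := y - z  -- replace 0 occurrence(s) of x with (y - z)
  => ( ( z + 1 ) * 7 ) >= 14
stmt 1: x := y + 5  -- replace 0 occurrence(s) of x with (y + 5)
  => ( ( z + 1 ) * 7 ) >= 14

Answer: ( ( z + 1 ) * 7 ) >= 14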